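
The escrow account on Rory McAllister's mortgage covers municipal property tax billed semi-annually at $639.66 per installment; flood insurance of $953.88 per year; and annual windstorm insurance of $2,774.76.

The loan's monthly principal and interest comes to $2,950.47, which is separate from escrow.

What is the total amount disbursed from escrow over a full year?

$5,007.96

Municipal property tax = $639.66 × 2 = $1,279.32/yr
Flood insurance = $953.88/yr
Windstorm insurance = $2,774.76/yr
Combined annual = $1,279.32 + $953.88 + $2,774.76 = $5,007.96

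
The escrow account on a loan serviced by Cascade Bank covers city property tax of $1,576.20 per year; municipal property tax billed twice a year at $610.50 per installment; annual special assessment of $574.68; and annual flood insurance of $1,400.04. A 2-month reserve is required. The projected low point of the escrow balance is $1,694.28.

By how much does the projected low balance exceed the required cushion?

City property tax = $1,576.20/yr
Municipal property tax = $610.50 × 2 = $1,221.00/yr
Special assessment = $574.68/yr
Flood insurance = $1,400.04/yr
Yearly total = $1,576.20 + $1,221.00 + $574.68 + $1,400.04 = $4,771.92
Monthly escrow = $4,771.92 / 12 = $397.66
Required reserve = 2 × $397.66 = $795.32
Excess over cushion: $1,694.28 − $795.32 = $898.96

$898.96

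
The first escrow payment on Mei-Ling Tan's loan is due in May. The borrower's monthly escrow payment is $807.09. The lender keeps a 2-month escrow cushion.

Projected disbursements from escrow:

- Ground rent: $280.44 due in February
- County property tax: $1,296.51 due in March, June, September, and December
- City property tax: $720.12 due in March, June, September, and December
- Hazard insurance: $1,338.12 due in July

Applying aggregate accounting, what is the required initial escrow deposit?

$2,950.11

Cushion = 2 × $807.09 = $1,614.18
Trial balance (start $0, +$807.09 each month, − disbursements):
  May: +$807.09 → $807.09
  Jun: +$807.09 − $2,016.63 → -$402.45
  Jul: +$807.09 − $1,338.12 → -$933.48
  Aug: +$807.09 → -$126.39
  Sep: +$807.09 − $2,016.63 → -$1,335.93
  Oct: +$807.09 → -$528.84
  Nov: +$807.09 → $278.25
  Dec: +$807.09 − $2,016.63 → -$931.29
  Jan: +$807.09 → -$124.20
  Feb: +$807.09 − $280.44 → $402.45
  Mar: +$807.09 − $2,016.63 → -$807.09
  Apr: +$807.09 → $0.00
Lowest trial balance = -$1,335.93 (Sep)
Initial deposit = cushion − low point = $1,614.18 − (-$1,335.93) = $2,950.11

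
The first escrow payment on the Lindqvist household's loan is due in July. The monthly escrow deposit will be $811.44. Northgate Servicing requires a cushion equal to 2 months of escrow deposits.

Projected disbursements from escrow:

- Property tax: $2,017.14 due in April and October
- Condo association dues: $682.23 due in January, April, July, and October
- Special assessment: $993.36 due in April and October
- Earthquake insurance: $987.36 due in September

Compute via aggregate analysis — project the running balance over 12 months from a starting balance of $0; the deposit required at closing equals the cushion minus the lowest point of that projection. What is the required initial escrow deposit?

Cushion = 2 × $811.44 = $1,622.88
Trial balance (start $0, +$811.44 each month, − disbursements):
  Jul: +$811.44 − $682.23 → $129.21
  Aug: +$811.44 → $940.65
  Sep: +$811.44 − $987.36 → $764.73
  Oct: +$811.44 − $3,692.73 → -$2,116.56
  Nov: +$811.44 → -$1,305.12
  Dec: +$811.44 → -$493.68
  Jan: +$811.44 − $682.23 → -$364.47
  Feb: +$811.44 → $446.97
  Mar: +$811.44 → $1,258.41
  Apr: +$811.44 − $3,692.73 → -$1,622.88
  May: +$811.44 → -$811.44
  Jun: +$811.44 → $0.00
Lowest trial balance = -$2,116.56 (Oct)
Initial deposit = cushion − low point = $1,622.88 − (-$2,116.56) = $3,739.44

$3,739.44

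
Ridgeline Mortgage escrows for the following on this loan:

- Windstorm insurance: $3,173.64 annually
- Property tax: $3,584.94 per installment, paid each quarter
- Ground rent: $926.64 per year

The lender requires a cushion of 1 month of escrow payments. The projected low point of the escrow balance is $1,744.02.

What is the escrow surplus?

$207.35

Windstorm insurance — $3,173.64 annually
Property tax — $3,584.94 × 4 = $14,339.76 annually
Ground rent — $926.64 annually
Yearly total = $3,173.64 + $14,339.76 + $926.64 = $18,440.04
Monthly escrow = $18,440.04 / 12 = $1,536.67
Cushion = 1 × $1,536.67 = $1,536.67
Surplus = $1,744.02 − $1,536.67 = $207.35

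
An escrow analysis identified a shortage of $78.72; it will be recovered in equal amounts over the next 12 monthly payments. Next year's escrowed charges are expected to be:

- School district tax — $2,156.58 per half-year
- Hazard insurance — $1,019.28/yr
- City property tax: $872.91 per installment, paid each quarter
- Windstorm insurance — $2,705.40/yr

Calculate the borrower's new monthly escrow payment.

School district tax: $2,156.58 × 2 = $4,313.16
Hazard insurance: $1,019.28
City property tax: $872.91 × 4 = $3,491.64
Windstorm insurance: $2,705.40
Combined annual = $4,313.16 + $1,019.28 + $3,491.64 + $2,705.40 = $11,529.48
Monthly = $11,529.48 / 12 = $960.79
Shortage spread = $78.72 / 12 = $6.56/mo
New monthly escrow = $960.79 + $6.56 = $967.35

$967.35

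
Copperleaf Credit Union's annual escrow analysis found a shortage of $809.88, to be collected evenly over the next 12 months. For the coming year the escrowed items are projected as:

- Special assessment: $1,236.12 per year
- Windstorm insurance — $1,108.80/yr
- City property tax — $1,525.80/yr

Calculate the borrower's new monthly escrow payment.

Special assessment: $1,236.12/yr
Windstorm insurance: $1,108.80/yr
City property tax: $1,525.80/yr
Combined annual = $1,236.12 + $1,108.80 + $1,525.80 = $3,870.72
Base monthly escrow = $3,870.72 / 12 = $322.56
Shortage per month = $809.88 / 12 = $67.49
New monthly escrow = $322.56 + $67.49 = $390.05

$390.05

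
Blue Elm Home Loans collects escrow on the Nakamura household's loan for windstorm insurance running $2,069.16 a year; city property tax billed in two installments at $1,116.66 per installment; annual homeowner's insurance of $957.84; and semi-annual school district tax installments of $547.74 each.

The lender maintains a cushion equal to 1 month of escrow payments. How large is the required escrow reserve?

$529.65

Windstorm insurance: $2,069.16
City property tax: $1,116.66 × 2 = $2,233.32
Homeowner's insurance: $957.84
School district tax: $547.74 × 2 = $1,095.48
Combined annual = $2,069.16 + $2,233.32 + $957.84 + $1,095.48 = $6,355.80
Base monthly escrow = $6,355.80 ÷ 12 = $529.65
Required cushion = 1 × $529.65 = $529.65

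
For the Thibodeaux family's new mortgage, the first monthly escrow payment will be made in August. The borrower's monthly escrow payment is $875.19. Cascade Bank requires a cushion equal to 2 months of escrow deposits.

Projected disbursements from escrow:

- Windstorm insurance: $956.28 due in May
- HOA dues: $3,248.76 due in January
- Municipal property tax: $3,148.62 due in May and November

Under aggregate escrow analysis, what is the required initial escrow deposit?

Cushion = 2 × $875.19 = $1,750.38
Trial balance (start $0, +$875.19 each month, − disbursements):
  Aug: +$875.19 → $875.19
  Sep: +$875.19 → $1,750.38
  Oct: +$875.19 → $2,625.57
  Nov: +$875.19 − $3,148.62 → $352.14
  Dec: +$875.19 → $1,227.33
  Jan: +$875.19 − $3,248.76 → -$1,146.24
  Feb: +$875.19 → -$271.05
  Mar: +$875.19 → $604.14
  Apr: +$875.19 → $1,479.33
  May: +$875.19 − $4,104.90 → -$1,750.38
  Jun: +$875.19 → -$875.19
  Jul: +$875.19 → $0.00
Lowest trial balance = -$1,750.38 (May)
Initial deposit = cushion − low point = $1,750.38 − (-$1,750.38) = $3,500.76

$3,500.76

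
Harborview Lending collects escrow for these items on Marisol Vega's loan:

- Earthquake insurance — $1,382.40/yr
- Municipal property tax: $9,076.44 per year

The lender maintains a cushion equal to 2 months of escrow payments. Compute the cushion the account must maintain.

$1,743.14

Earthquake insurance = $1,382.40 per year
Municipal property tax = $9,076.44 per year
Total annual escrow = $1,382.40 + $9,076.44 = $10,458.84
Per month = $10,458.84 / 12 = $871.57
Cushion = 2 × $871.57 = $1,743.14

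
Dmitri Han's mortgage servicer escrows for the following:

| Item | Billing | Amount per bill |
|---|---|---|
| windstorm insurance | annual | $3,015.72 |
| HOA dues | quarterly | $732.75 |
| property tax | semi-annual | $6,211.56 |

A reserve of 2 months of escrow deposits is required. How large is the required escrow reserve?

Windstorm insurance — $3,015.72
HOA dues — $732.75 × 4 = $2,931.00
Property tax — $6,211.56 × 2 = $12,423.12
Total annual escrow = $18,369.84
Monthly = $18,369.84 / 12 = $1,530.82
Required cushion = 2 × $1,530.82 = $3,061.64

$3,061.64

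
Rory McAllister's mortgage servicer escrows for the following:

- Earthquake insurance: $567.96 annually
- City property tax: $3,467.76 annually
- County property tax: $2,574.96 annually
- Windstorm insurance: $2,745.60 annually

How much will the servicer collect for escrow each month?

$779.69

Earthquake insurance = $567.96/yr
City property tax = $3,467.76/yr
County property tax = $2,574.96/yr
Windstorm insurance = $2,745.60/yr
Annual escrow total = $9,356.28
Per month = $9,356.28 ÷ 12 = $779.69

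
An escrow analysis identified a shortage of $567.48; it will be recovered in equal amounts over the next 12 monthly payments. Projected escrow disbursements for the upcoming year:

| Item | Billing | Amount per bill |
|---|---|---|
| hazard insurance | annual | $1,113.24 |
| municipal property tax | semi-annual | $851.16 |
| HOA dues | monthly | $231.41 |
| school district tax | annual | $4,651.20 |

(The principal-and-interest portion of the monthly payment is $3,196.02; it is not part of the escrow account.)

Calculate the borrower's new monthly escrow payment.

$900.93

Hazard insurance — $1,113.24 annually
Municipal property tax — $851.16 × 2 = $1,702.32 annually
HOA dues — $231.41 × 12 = $2,776.92 annually
School district tax — $4,651.20 annually
Total annual escrow = $1,113.24 + $1,702.32 + $2,776.92 + $4,651.20 = $10,243.68
Per month = $10,243.68 / 12 = $853.64
Shortage spread = $567.48 / 12 = $47.29/mo
Adjusted monthly = $853.64 + $47.29 = $900.93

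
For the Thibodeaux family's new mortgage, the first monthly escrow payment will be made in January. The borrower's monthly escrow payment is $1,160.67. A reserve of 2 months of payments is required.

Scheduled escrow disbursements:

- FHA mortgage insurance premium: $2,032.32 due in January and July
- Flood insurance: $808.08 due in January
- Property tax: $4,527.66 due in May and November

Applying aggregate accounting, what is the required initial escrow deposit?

Cushion = 2 × $1,160.67 = $2,321.34
Trial balance (start $0, +$1,160.67 each month, − disbursements):
  Jan: +$1,160.67 − $2,840.40 → -$1,679.73
  Feb: +$1,160.67 → -$519.06
  Mar: +$1,160.67 → $641.61
  Apr: +$1,160.67 → $1,802.28
  May: +$1,160.67 − $4,527.66 → -$1,564.71
  Jun: +$1,160.67 → -$404.04
  Jul: +$1,160.67 − $2,032.32 → -$1,275.69
  Aug: +$1,160.67 → -$115.02
  Sep: +$1,160.67 → $1,045.65
  Oct: +$1,160.67 → $2,206.32
  Nov: +$1,160.67 − $4,527.66 → -$1,160.67
  Dec: +$1,160.67 → $0.00
Lowest trial balance = -$1,679.73 (Jan)
Initial deposit = cushion − low point = $2,321.34 − (-$1,679.73) = $4,001.07

$4,001.07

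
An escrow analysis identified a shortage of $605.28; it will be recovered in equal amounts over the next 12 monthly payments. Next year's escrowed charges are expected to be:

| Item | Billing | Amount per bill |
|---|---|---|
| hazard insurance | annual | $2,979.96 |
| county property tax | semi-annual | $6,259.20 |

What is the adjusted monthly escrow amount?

Hazard insurance = $2,979.96/yr
County property tax = $6,259.20 × 2 = $12,518.40/yr
Combined annual = $15,498.36
Monthly escrow = $15,498.36 ÷ 12 = $1,291.53
Shortage per month = $605.28 ÷ 12 = $50.44
New monthly escrow = $1,291.53 + $50.44 = $1,341.97

$1,341.97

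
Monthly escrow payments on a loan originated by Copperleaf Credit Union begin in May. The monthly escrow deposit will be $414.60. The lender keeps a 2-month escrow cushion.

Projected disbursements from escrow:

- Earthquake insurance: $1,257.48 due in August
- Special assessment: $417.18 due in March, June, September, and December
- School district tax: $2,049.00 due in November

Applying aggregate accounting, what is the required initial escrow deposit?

$2,070.42

Cushion = 2 × $414.60 = $829.20
Trial balance (start $0, +$414.60 each month, − disbursements):
  May: +$414.60 → $414.60
  Jun: +$414.60 − $417.18 → $412.02
  Jul: +$414.60 → $826.62
  Aug: +$414.60 − $1,257.48 → -$16.26
  Sep: +$414.60 − $417.18 → -$18.84
  Oct: +$414.60 → $395.76
  Nov: +$414.60 − $2,049.00 → -$1,238.64
  Dec: +$414.60 − $417.18 → -$1,241.22
  Jan: +$414.60 → -$826.62
  Feb: +$414.60 → -$412.02
  Mar: +$414.60 − $417.18 → -$414.60
  Apr: +$414.60 → $0.00
Lowest trial balance = -$1,241.22 (Dec)
Initial deposit = cushion − low point = $829.20 − (-$1,241.22) = $2,070.42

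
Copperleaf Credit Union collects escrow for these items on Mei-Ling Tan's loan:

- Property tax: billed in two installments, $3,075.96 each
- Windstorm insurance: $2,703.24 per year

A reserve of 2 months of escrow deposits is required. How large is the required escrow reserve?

Property tax = $3,075.96 × 2 = $6,151.92
Windstorm insurance = $2,703.24
Total per year = $6,151.92 + $2,703.24 = $8,855.16
Monthly = $8,855.16 / 12 = $737.93
Cushion = 2 × $737.93 = $1,475.86

$1,475.86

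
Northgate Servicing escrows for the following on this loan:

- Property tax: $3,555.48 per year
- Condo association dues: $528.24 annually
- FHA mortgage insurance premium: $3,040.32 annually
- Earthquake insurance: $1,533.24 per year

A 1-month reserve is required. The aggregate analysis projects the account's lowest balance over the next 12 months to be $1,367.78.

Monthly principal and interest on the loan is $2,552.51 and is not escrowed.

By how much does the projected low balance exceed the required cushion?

$646.34

Property tax — $3,555.48/yr
Condo association dues — $528.24/yr
FHA mortgage insurance premium — $3,040.32/yr
Earthquake insurance — $1,533.24/yr
Total per year = $3,555.48 + $528.24 + $3,040.32 + $1,533.24 = $8,657.28
Per month = $8,657.28 / 12 = $721.44
Required cushion = 1 × $721.44 = $721.44
Excess over cushion: $1,367.78 − $721.44 = $646.34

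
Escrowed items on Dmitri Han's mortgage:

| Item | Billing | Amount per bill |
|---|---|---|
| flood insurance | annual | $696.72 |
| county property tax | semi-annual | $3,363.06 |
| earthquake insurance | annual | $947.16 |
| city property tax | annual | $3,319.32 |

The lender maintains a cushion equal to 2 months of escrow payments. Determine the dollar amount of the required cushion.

$1,948.22

Flood insurance: $696.72/yr
County property tax: $3,363.06 × 2 = $6,726.12/yr
Earthquake insurance: $947.16/yr
City property tax: $3,319.32/yr
Total per year = $696.72 + $6,726.12 + $947.16 + $3,319.32 = $11,689.32
Monthly = $11,689.32 / 12 = $974.11
Reserve = 2 × $974.11 = $1,948.22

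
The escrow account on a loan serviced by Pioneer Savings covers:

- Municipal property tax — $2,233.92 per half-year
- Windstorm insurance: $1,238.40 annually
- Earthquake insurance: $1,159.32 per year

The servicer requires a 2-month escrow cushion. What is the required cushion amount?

$1,144.26

Municipal property tax: $2,233.92 × 2 = $4,467.84 per year
Windstorm insurance: $1,238.40 per year
Earthquake insurance: $1,159.32 per year
Yearly total = $6,865.56
Monthly escrow = $6,865.56 ÷ 12 = $572.13
Reserve = 2 × $572.13 = $1,144.26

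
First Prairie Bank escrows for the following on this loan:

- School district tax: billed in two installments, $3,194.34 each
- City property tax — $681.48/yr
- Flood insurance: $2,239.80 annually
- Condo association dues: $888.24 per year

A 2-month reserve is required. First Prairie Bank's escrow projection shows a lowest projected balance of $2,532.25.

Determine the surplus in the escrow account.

School district tax = $3,194.34 × 2 = $6,388.68 per year
City property tax = $681.48 per year
Flood insurance = $2,239.80 per year
Condo association dues = $888.24 per year
Total per year = $6,388.68 + $681.48 + $2,239.80 + $888.24 = $10,198.20
Base monthly escrow = $10,198.20 / 12 = $849.85
Required cushion = 2 × $849.85 = $1,699.70
Excess over cushion: $2,532.25 − $1,699.70 = $832.55

$832.55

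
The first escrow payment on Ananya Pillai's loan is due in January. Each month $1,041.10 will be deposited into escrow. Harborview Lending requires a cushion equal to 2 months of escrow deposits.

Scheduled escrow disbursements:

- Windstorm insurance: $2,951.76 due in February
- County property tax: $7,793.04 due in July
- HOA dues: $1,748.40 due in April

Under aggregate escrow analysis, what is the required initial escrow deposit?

$7,287.70

Cushion = 2 × $1,041.10 = $2,082.20
Trial balance (start $0, +$1,041.10 each month, − disbursements):
  Jan: +$1,041.10 → $1,041.10
  Feb: +$1,041.10 − $2,951.76 → -$869.56
  Mar: +$1,041.10 → $171.54
  Apr: +$1,041.10 − $1,748.40 → -$535.76
  May: +$1,041.10 → $505.34
  Jun: +$1,041.10 → $1,546.44
  Jul: +$1,041.10 − $7,793.04 → -$5,205.50
  Aug: +$1,041.10 → -$4,164.40
  Sep: +$1,041.10 → -$3,123.30
  Oct: +$1,041.10 → -$2,082.20
  Nov: +$1,041.10 → -$1,041.10
  Dec: +$1,041.10 → $0.00
Lowest trial balance = -$5,205.50 (Jul)
Initial deposit = cushion − low point = $2,082.20 − (-$5,205.50) = $7,287.70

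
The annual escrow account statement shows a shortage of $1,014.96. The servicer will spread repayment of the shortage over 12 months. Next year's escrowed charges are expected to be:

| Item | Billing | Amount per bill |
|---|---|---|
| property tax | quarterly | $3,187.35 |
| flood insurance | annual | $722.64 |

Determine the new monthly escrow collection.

$1,207.25

Property tax = $3,187.35 × 4 = $12,749.40
Flood insurance = $722.64
Annual escrow total = $13,472.04
Monthly = $13,472.04 ÷ 12 = $1,122.67
Monthly shortage recovery: $1,014.96 ÷ 12 = $84.58
Adjusted monthly = $1,122.67 + $84.58 = $1,207.25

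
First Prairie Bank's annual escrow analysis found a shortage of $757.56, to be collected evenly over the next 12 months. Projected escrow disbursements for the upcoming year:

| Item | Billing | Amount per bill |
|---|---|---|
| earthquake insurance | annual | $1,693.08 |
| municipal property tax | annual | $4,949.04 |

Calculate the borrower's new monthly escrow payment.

$616.64

Earthquake insurance: $1,693.08/yr
Municipal property tax: $4,949.04/yr
Total annual escrow = $1,693.08 + $4,949.04 = $6,642.12
Base monthly escrow = $6,642.12 ÷ 12 = $553.51
Shortage spread = $757.56 / 12 = $63.13/mo
New monthly escrow = $553.51 + $63.13 = $616.64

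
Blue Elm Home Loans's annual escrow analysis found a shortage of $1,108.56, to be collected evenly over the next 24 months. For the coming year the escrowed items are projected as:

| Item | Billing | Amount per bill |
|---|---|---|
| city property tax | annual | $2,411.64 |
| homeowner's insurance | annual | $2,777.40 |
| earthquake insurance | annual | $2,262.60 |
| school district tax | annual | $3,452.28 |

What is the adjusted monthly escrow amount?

City property tax: $2,411.64 per year
Homeowner's insurance: $2,777.40 per year
Earthquake insurance: $2,262.60 per year
School district tax: $3,452.28 per year
Combined annual = $2,411.64 + $2,777.40 + $2,262.60 + $3,452.28 = $10,903.92
Per month = $10,903.92 / 12 = $908.66
Shortage per month = $1,108.56 ÷ 24 = $46.19
New monthly escrow = $908.66 + $46.19 = $954.85

$954.85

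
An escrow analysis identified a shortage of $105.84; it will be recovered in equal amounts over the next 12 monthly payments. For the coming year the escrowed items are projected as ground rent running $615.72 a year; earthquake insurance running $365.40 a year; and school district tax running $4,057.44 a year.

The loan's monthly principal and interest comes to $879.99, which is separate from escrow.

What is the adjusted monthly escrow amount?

Ground rent — $615.72 annually
Earthquake insurance — $365.40 annually
School district tax — $4,057.44 annually
Yearly total = $615.72 + $365.40 + $4,057.44 = $5,038.56
Per month = $5,038.56 ÷ 12 = $419.88
Shortage per month = $105.84 / 12 = $8.82
New monthly escrow = $419.88 + $8.82 = $428.70

$428.70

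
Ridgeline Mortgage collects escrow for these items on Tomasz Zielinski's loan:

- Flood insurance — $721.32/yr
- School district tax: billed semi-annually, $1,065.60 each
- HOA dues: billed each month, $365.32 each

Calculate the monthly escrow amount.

Flood insurance: $721.32/yr
School district tax: $1,065.60 × 2 = $2,131.20/yr
HOA dues: $365.32 × 12 = $4,383.84/yr
Total annual escrow = $721.32 + $2,131.20 + $4,383.84 = $7,236.36
Monthly = $7,236.36 / 12 = $603.03

$603.03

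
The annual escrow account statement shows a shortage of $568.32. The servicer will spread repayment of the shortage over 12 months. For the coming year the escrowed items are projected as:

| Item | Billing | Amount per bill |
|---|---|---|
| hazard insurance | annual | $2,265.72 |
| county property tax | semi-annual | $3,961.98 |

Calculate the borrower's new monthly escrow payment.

$896.50

Hazard insurance = $2,265.72/yr
County property tax = $3,961.98 × 2 = $7,923.96/yr
Yearly total = $2,265.72 + $7,923.96 = $10,189.68
Per month = $10,189.68 ÷ 12 = $849.14
Shortage per month = $568.32 / 12 = $47.36
New monthly escrow = $849.14 + $47.36 = $896.50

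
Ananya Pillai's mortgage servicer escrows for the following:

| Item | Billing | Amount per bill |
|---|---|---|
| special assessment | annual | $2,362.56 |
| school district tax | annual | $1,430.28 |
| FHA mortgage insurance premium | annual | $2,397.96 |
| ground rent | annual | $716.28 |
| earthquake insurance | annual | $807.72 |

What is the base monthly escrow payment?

Special assessment — $2,362.56 per year
School district tax — $1,430.28 per year
FHA mortgage insurance premium — $2,397.96 per year
Ground rent — $716.28 per year
Earthquake insurance — $807.72 per year
Annual escrow total = $7,714.80
Base monthly escrow = $7,714.80 ÷ 12 = $642.90

$642.90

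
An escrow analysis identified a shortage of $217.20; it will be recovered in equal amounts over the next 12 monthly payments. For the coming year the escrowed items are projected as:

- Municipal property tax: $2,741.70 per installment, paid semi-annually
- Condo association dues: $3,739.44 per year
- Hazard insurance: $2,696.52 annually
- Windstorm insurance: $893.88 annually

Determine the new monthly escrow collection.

Municipal property tax: $2,741.70 × 2 = $5,483.40/yr
Condo association dues: $3,739.44/yr
Hazard insurance: $2,696.52/yr
Windstorm insurance: $893.88/yr
Yearly total = $5,483.40 + $3,739.44 + $2,696.52 + $893.88 = $12,813.24
Monthly escrow = $12,813.24 / 12 = $1,067.77
Shortage spread = $217.20 ÷ 12 = $18.10/mo
Adjusted monthly = $1,067.77 + $18.10 = $1,085.87

$1,085.87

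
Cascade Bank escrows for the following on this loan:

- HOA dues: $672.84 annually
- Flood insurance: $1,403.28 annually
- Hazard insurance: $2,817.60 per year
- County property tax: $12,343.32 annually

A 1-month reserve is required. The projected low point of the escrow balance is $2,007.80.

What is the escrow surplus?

$571.38

HOA dues = $672.84 per year
Flood insurance = $1,403.28 per year
Hazard insurance = $2,817.60 per year
County property tax = $12,343.32 per year
Total per year = $17,237.04
Monthly escrow = $17,237.04 / 12 = $1,436.42
Required reserve = 1 × $1,436.42 = $1,436.42
Surplus = $2,007.80 − $1,436.42 = $571.38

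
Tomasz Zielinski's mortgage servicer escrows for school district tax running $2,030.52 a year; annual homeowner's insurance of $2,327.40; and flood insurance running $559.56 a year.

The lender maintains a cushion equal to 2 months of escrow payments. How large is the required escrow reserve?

School district tax: $2,030.52 annually
Homeowner's insurance: $2,327.40 annually
Flood insurance: $559.56 annually
Annual escrow total = $2,030.52 + $2,327.40 + $559.56 = $4,917.48
Per month = $4,917.48 ÷ 12 = $409.79
Reserve = 2 × $409.79 = $819.58

$819.58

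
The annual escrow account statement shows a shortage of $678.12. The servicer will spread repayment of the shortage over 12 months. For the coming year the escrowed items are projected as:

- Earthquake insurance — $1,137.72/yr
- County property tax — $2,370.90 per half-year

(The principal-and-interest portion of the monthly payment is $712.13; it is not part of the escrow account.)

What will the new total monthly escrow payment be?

Earthquake insurance = $1,137.72 annually
County property tax = $2,370.90 × 2 = $4,741.80 annually
Total annual escrow = $1,137.72 + $4,741.80 = $5,879.52
Per month = $5,879.52 / 12 = $489.96
Monthly shortage recovery: $678.12 ÷ 12 = $56.51
New monthly escrow = $489.96 + $56.51 = $546.47

$546.47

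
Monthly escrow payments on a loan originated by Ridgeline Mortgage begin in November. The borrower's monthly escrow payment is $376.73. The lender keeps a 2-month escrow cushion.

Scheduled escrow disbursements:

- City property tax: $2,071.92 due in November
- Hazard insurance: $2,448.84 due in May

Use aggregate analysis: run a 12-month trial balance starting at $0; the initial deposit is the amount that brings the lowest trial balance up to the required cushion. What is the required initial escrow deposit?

Cushion = 2 × $376.73 = $753.46
Trial balance (start $0, +$376.73 each month, − disbursements):
  Nov: +$376.73 − $2,071.92 → -$1,695.19
  Dec: +$376.73 → -$1,318.46
  Jan: +$376.73 → -$941.73
  Feb: +$376.73 → -$565.00
  Mar: +$376.73 → -$188.27
  Apr: +$376.73 → $188.46
  May: +$376.73 − $2,448.84 → -$1,883.65
  Jun: +$376.73 → -$1,506.92
  Jul: +$376.73 → -$1,130.19
  Aug: +$376.73 → -$753.46
  Sep: +$376.73 → -$376.73
  Oct: +$376.73 → $0.00
Lowest trial balance = -$1,883.65 (May)
Initial deposit = cushion − low point = $753.46 − (-$1,883.65) = $2,637.11

$2,637.11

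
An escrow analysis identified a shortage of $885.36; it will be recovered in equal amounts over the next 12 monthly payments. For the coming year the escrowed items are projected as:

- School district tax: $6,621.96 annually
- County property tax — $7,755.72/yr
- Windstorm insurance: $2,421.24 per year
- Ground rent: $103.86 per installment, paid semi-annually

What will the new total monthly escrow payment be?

School district tax = $6,621.96
County property tax = $7,755.72
Windstorm insurance = $2,421.24
Ground rent = $103.86 × 2 = $207.72
Total per year = $17,006.64
Monthly = $17,006.64 ÷ 12 = $1,417.22
Shortage spread = $885.36 / 12 = $73.78/mo
Adjusted monthly = $1,417.22 + $73.78 = $1,491.00

$1,491.00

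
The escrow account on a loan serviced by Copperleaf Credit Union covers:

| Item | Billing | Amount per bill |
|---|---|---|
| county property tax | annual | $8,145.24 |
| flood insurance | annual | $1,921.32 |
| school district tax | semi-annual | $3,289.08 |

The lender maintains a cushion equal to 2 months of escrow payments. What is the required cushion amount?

$2,774.12

County property tax = $8,145.24/yr
Flood insurance = $1,921.32/yr
School district tax = $3,289.08 × 2 = $6,578.16/yr
Total per year = $8,145.24 + $1,921.32 + $6,578.16 = $16,644.72
Base monthly escrow = $16,644.72 / 12 = $1,387.06
Cushion = 2 × $1,387.06 = $2,774.12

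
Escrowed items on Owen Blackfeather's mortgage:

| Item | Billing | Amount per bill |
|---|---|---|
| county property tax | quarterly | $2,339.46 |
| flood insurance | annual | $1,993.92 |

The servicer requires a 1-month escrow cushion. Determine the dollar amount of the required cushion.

$945.98

County property tax: $2,339.46 × 4 = $9,357.84 per year
Flood insurance: $1,993.92 per year
Total per year = $11,351.76
Monthly escrow = $11,351.76 ÷ 12 = $945.98
Cushion = 1 × $945.98 = $945.98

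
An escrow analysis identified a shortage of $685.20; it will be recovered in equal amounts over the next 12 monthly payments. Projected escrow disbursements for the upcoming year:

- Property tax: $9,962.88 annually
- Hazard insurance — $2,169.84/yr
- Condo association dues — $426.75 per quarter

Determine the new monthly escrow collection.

$1,210.41

Property tax: $9,962.88/yr
Hazard insurance: $2,169.84/yr
Condo association dues: $426.75 × 4 = $1,707.00/yr
Combined annual = $13,839.72
Monthly = $13,839.72 ÷ 12 = $1,153.31
Monthly shortage recovery: $685.20 ÷ 12 = $57.10
Adjusted monthly = $1,153.31 + $57.10 = $1,210.41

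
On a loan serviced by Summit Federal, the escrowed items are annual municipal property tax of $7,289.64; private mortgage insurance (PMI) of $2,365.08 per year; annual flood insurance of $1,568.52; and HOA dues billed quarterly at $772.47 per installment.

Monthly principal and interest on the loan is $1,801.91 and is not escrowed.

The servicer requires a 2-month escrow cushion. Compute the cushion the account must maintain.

Municipal property tax = $7,289.64/yr
Private mortgage insurance (PMI) = $2,365.08/yr
Flood insurance = $1,568.52/yr
HOA dues = $772.47 × 4 = $3,089.88/yr
Annual escrow total = $14,313.12
Per month = $14,313.12 ÷ 12 = $1,192.76
Cushion = 2 × $1,192.76 = $2,385.52

$2,385.52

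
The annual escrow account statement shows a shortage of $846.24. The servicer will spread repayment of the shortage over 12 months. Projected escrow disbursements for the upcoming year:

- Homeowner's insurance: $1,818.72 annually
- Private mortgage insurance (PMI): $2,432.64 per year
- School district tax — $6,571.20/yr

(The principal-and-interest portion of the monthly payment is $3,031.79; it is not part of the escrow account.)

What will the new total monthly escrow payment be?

$972.40

Homeowner's insurance: $1,818.72/yr
Private mortgage insurance (PMI): $2,432.64/yr
School district tax: $6,571.20/yr
Combined annual = $1,818.72 + $2,432.64 + $6,571.20 = $10,822.56
Monthly escrow = $10,822.56 / 12 = $901.88
Shortage per month = $846.24 ÷ 12 = $70.52
New monthly escrow = $901.88 + $70.52 = $972.40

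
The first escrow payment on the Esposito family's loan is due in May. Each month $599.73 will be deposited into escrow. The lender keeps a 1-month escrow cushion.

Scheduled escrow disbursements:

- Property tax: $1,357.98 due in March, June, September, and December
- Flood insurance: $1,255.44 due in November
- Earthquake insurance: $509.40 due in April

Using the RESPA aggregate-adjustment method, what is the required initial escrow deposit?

$1,131.27

Cushion = 1 × $599.73 = $599.73
Trial balance (start $0, +$599.73 each month, − disbursements):
  May: +$599.73 → $599.73
  Jun: +$599.73 − $1,357.98 → -$158.52
  Jul: +$599.73 → $441.21
  Aug: +$599.73 → $1,040.94
  Sep: +$599.73 − $1,357.98 → $282.69
  Oct: +$599.73 → $882.42
  Nov: +$599.73 − $1,255.44 → $226.71
  Dec: +$599.73 − $1,357.98 → -$531.54
  Jan: +$599.73 → $68.19
  Feb: +$599.73 → $667.92
  Mar: +$599.73 − $1,357.98 → -$90.33
  Apr: +$599.73 − $509.40 → $0.00
Lowest trial balance = -$531.54 (Dec)
Initial deposit = cushion − low point = $599.73 − (-$531.54) = $1,131.27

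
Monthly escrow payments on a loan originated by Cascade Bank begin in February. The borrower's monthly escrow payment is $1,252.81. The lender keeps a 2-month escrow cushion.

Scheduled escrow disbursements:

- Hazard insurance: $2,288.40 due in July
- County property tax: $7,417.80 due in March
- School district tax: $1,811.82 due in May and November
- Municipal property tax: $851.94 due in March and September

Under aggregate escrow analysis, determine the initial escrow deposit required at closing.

$8,269.74

Cushion = 2 × $1,252.81 = $2,505.62
Trial balance (start $0, +$1,252.81 each month, − disbursements):
  Feb: +$1,252.81 → $1,252.81
  Mar: +$1,252.81 − $8,269.74 → -$5,764.12
  Apr: +$1,252.81 → -$4,511.31
  May: +$1,252.81 − $1,811.82 → -$5,070.32
  Jun: +$1,252.81 → -$3,817.51
  Jul: +$1,252.81 − $2,288.40 → -$4,853.10
  Aug: +$1,252.81 → -$3,600.29
  Sep: +$1,252.81 − $851.94 → -$3,199.42
  Oct: +$1,252.81 → -$1,946.61
  Nov: +$1,252.81 − $1,811.82 → -$2,505.62
  Dec: +$1,252.81 → -$1,252.81
  Jan: +$1,252.81 → $0.00
Lowest trial balance = -$5,764.12 (Mar)
Initial deposit = cushion − low point = $2,505.62 − (-$5,764.12) = $8,269.74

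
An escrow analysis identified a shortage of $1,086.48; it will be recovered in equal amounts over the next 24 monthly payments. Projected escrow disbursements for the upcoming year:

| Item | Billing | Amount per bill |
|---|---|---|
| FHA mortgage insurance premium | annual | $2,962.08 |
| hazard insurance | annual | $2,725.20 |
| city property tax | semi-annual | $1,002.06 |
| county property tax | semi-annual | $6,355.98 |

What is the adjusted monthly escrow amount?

FHA mortgage insurance premium: $2,962.08 annually
Hazard insurance: $2,725.20 annually
City property tax: $1,002.06 × 2 = $2,004.12 annually
County property tax: $6,355.98 × 2 = $12,711.96 annually
Combined annual = $2,962.08 + $2,725.20 + $2,004.12 + $12,711.96 = $20,403.36
Monthly = $20,403.36 / 12 = $1,700.28
Shortage spread = $1,086.48 ÷ 24 = $45.27/mo
New monthly escrow = $1,700.28 + $45.27 = $1,745.55

$1,745.55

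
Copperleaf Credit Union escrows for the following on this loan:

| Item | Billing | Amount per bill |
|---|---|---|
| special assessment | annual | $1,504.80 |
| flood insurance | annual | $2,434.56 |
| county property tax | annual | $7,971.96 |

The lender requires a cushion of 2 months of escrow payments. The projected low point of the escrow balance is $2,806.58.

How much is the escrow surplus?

Special assessment — $1,504.80/yr
Flood insurance — $2,434.56/yr
County property tax — $7,971.96/yr
Combined annual = $11,911.32
Per month = $11,911.32 ÷ 12 = $992.61
Required reserve = 2 × $992.61 = $1,985.22
Surplus = $2,806.58 − $1,985.22 = $821.36

$821.36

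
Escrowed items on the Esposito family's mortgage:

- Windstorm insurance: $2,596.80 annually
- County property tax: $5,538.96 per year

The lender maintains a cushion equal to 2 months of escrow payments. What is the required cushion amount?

Windstorm insurance = $2,596.80 per year
County property tax = $5,538.96 per year
Yearly total = $2,596.80 + $5,538.96 = $8,135.76
Base monthly escrow = $8,135.76 / 12 = $677.98
Reserve = 2 × $677.98 = $1,355.96

$1,355.96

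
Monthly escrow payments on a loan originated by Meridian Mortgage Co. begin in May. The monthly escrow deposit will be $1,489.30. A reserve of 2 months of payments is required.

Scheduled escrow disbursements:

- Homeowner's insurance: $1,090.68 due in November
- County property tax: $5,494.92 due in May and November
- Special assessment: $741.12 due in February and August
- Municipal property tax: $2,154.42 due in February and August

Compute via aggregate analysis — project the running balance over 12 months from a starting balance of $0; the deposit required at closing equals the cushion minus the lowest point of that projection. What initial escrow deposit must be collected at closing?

$7,529.56

Cushion = 2 × $1,489.30 = $2,978.60
Trial balance (start $0, +$1,489.30 each month, − disbursements):
  May: +$1,489.30 − $5,494.92 → -$4,005.62
  Jun: +$1,489.30 → -$2,516.32
  Jul: +$1,489.30 → -$1,027.02
  Aug: +$1,489.30 − $2,895.54 → -$2,433.26
  Sep: +$1,489.30 → -$943.96
  Oct: +$1,489.30 → $545.34
  Nov: +$1,489.30 − $6,585.60 → -$4,550.96
  Dec: +$1,489.30 → -$3,061.66
  Jan: +$1,489.30 → -$1,572.36
  Feb: +$1,489.30 − $2,895.54 → -$2,978.60
  Mar: +$1,489.30 → -$1,489.30
  Apr: +$1,489.30 → $0.00
Lowest trial balance = -$4,550.96 (Nov)
Initial deposit = cushion − low point = $2,978.60 − (-$4,550.96) = $7,529.56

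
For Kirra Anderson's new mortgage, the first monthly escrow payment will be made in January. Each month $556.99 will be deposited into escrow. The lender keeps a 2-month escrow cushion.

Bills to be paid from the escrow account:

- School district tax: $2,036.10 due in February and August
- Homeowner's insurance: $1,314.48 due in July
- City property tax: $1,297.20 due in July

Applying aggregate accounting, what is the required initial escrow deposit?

Cushion = 2 × $556.99 = $1,113.98
Trial balance (start $0, +$556.99 each month, − disbursements):
  Jan: +$556.99 → $556.99
  Feb: +$556.99 − $2,036.10 → -$922.12
  Mar: +$556.99 → -$365.13
  Apr: +$556.99 → $191.86
  May: +$556.99 → $748.85
  Jun: +$556.99 → $1,305.84
  Jul: +$556.99 − $2,611.68 → -$748.85
  Aug: +$556.99 − $2,036.10 → -$2,227.96
  Sep: +$556.99 → -$1,670.97
  Oct: +$556.99 → -$1,113.98
  Nov: +$556.99 → -$556.99
  Dec: +$556.99 → $0.00
Lowest trial balance = -$2,227.96 (Aug)
Initial deposit = cushion − low point = $1,113.98 − (-$2,227.96) = $3,341.94

$3,341.94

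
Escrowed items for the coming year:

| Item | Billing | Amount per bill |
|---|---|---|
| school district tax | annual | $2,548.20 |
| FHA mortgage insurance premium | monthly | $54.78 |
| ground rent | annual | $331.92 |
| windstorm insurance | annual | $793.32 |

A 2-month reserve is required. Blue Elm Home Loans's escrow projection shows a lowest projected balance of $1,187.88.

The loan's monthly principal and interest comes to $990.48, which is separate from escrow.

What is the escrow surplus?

$466.08

School district tax — $2,548.20
FHA mortgage insurance premium — $54.78 × 12 = $657.36
Ground rent — $331.92
Windstorm insurance — $793.32
Yearly total = $2,548.20 + $657.36 + $331.92 + $793.32 = $4,330.80
Monthly escrow = $4,330.80 / 12 = $360.90
Required reserve = 2 × $360.90 = $721.80
Excess over cushion: $1,187.88 − $721.80 = $466.08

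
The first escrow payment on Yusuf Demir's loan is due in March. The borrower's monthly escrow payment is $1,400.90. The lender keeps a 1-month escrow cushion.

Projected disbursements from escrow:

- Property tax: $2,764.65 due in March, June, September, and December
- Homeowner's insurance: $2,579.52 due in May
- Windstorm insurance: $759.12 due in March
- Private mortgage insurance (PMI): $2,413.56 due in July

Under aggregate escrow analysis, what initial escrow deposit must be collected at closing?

Cushion = 1 × $1,400.90 = $1,400.90
Trial balance (start $0, +$1,400.90 each month, − disbursements):
  Mar: +$1,400.90 − $3,523.77 → -$2,122.87
  Apr: +$1,400.90 → -$721.97
  May: +$1,400.90 − $2,579.52 → -$1,900.59
  Jun: +$1,400.90 − $2,764.65 → -$3,264.34
  Jul: +$1,400.90 − $2,413.56 → -$4,277.00
  Aug: +$1,400.90 → -$2,876.10
  Sep: +$1,400.90 − $2,764.65 → -$4,239.85
  Oct: +$1,400.90 → -$2,838.95
  Nov: +$1,400.90 → -$1,438.05
  Dec: +$1,400.90 − $2,764.65 → -$2,801.80
  Jan: +$1,400.90 → -$1,400.90
  Feb: +$1,400.90 → $0.00
Lowest trial balance = -$4,277.00 (Jul)
Initial deposit = cushion − low point = $1,400.90 − (-$4,277.00) = $5,677.90

$5,677.90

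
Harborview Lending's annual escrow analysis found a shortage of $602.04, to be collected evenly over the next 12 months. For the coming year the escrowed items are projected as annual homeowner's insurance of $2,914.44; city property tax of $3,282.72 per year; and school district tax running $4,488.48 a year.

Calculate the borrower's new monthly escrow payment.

$940.64

Homeowner's insurance — $2,914.44 per year
City property tax — $3,282.72 per year
School district tax — $4,488.48 per year
Total per year = $2,914.44 + $3,282.72 + $4,488.48 = $10,685.64
Base monthly escrow = $10,685.64 ÷ 12 = $890.47
Shortage per month = $602.04 / 12 = $50.17
New monthly escrow = $890.47 + $50.17 = $940.64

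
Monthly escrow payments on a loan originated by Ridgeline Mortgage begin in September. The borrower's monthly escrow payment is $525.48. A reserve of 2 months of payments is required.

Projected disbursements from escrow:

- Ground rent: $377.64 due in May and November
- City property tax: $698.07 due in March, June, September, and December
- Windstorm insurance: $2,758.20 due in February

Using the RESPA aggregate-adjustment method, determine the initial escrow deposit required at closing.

$2,602.65

Cushion = 2 × $525.48 = $1,050.96
Trial balance (start $0, +$525.48 each month, − disbursements):
  Sep: +$525.48 − $698.07 → -$172.59
  Oct: +$525.48 → $352.89
  Nov: +$525.48 − $377.64 → $500.73
  Dec: +$525.48 − $698.07 → $328.14
  Jan: +$525.48 → $853.62
  Feb: +$525.48 − $2,758.20 → -$1,379.10
  Mar: +$525.48 − $698.07 → -$1,551.69
  Apr: +$525.48 → -$1,026.21
  May: +$525.48 − $377.64 → -$878.37
  Jun: +$525.48 − $698.07 → -$1,050.96
  Jul: +$525.48 → -$525.48
  Aug: +$525.48 → $0.00
Lowest trial balance = -$1,551.69 (Mar)
Initial deposit = cushion − low point = $1,050.96 − (-$1,551.69) = $2,602.65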